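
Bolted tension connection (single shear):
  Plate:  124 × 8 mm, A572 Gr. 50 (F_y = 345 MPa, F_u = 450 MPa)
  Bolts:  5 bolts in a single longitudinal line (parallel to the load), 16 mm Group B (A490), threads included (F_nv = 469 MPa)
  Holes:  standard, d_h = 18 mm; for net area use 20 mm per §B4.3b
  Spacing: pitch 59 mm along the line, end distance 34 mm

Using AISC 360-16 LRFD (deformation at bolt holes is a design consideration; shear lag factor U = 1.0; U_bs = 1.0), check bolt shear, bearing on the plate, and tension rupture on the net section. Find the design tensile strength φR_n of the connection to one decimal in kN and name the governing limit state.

Bolt shear: A_b = π(16)²/4 = 201.06 mm². φR_n = 0.75 × 469 × 201.06 × 5 × 1 = 353.6 kN.
Bearing (8 mm plate, F_u = 450 MPa): end bolts L_c = 34 − 18/2 = 25, R_n = min(1.2×25×8×450, 2.4×16×8×450) = 108 kN/bolt; interior L_c = 59 − 18 = 41, R_n = 138.24 kN/bolt. φR_n = 0.75 × (1×108 + 4×138.24) = 495.7 kN.
Tension rupture (net): A_n = (124 − 1×20)×8 = 832 mm² (U = 1.0, A_e = A_n). φR_n = 0.75 × 450 × 832 = 280.8 kN.
Governing: min(353.6, 495.7, 280.8) = 280.8 kN → net-section rupture.

280.8 kN (net-section rupture governs)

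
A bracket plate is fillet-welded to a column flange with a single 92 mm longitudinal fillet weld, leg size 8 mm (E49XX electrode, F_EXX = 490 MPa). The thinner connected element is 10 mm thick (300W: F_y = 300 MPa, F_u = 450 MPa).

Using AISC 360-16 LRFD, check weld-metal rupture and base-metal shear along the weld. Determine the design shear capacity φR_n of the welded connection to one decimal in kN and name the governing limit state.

114.7 kN (weld metal governs)

Weld metal: throat = 0.707×8 = 5.656 mm, L = 92 mm. φR_n = 0.75 × 0.6 × 490 × 5.656 × 92 = 114.7 kN.
Base metal shear (10 mm plate): yield φR_n = 1.0×0.6×300×10×92 = 165.6 kN; rupture φR_n = 0.75×0.6×450×10×92 = 186.3 kN; take 165.6 kN (yield).
Governing: min(114.7, 165.6) = 114.7 kN → weld metal.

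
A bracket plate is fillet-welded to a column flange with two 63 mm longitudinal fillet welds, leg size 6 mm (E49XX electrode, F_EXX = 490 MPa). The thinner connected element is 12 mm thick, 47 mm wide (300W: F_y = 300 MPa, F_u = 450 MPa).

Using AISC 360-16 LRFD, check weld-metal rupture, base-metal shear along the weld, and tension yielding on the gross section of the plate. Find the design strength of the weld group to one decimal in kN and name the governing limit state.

117.9 kN (weld metal governs)

Weld metal: throat = 0.707×6 = 4.242 mm, L = 2×63 = 126 mm. φR_n = 0.75 × 0.6 × 490 × 4.242 × 126 = 117.9 kN.
Base metal shear (12 mm plate): yield φR_n = 1.0×0.6×300×12×126 = 272.2 kN; rupture φR_n = 0.75×0.6×450×12×126 = 306.2 kN; take 272.2 kN (yield).
Tension yield (gross): A_g = 47×12 = 564 mm². φR_n = 0.90 × 300 × 564 = 152.3 kN.
Governing: min(117.9, 272.2, 152.3) = 117.9 kN → weld metal.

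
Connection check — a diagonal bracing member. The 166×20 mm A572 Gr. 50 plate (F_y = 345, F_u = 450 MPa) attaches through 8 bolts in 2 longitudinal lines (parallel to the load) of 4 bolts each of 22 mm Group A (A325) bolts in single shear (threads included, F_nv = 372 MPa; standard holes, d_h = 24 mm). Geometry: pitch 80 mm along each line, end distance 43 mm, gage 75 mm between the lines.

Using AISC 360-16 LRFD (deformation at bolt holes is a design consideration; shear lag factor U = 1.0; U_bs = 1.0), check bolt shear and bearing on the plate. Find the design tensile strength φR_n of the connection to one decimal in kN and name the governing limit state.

Bolt shear: A_b = π(22)²/4 = 380.13 mm². φR_n = 0.75 × 372 × 380.13 × 8 × 1 = 848.5 kN.
Bearing (20 mm plate, F_u = 450 MPa): end bolts L_c = 43 − 24/2 = 31, R_n = min(1.2×31×20×450, 2.4×22×20×450) = 334.8 kN/bolt; interior L_c = 80 − 24 = 56, R_n = 475.2 kN/bolt. φR_n = 0.75 × (2×334.8 + 6×475.2) = 2640.6 kN.
Governing: min(848.5, 2640.6) = 848.5 kN → bolt shear.

848.5 kN (bolt shear governs)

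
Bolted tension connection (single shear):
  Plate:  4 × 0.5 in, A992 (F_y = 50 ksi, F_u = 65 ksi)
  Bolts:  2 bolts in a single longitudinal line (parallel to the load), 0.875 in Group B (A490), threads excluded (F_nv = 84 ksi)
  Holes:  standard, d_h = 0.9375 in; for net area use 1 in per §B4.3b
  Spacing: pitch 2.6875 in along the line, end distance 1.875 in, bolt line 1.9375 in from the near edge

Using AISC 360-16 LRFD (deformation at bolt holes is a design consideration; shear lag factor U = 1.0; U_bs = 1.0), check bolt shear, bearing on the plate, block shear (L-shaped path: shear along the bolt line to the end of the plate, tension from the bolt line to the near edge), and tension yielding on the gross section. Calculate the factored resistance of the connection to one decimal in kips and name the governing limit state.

Bolt shear: A_b = π(0.875)²/4 = 0.60132 in². φR_n = 0.75 × 84 × 0.60132 × 2 × 1 = 75.8 kips.
Bearing (0.5 in plate, F_u = 65 ksi): end bolts L_c = 1.875 − 0.9375/2 = 1.40625, R_n = min(1.2×1.40625×0.5×65, 2.4×0.875×0.5×65) = 54.844 kips/bolt; interior L_c = 2.6875 − 0.9375 = 1.75, R_n = 68.25 kips/bolt. φR_n = 0.75 × (1×54.844 + 1×68.25) = 92.3 kips.
Block shear: shear path 1×[1.875+1×2.6875] = 1×4.5625 in, A_gv = 2.2813, A_nv = 1×(4.5625 − 1.5×1)×0.5 = 1.5313 in²; tension to near edge: (1.9375 − 0.5×1)×0.5 = 0.71875 in². R_n = min(0.6×65×1.5313, 0.6×50×2.2813) + 1.0×65×0.71875 = min(59.721, 68.439) + 46.719 = 106.44 kips. φR_n = 0.75 × 106.44 = 79.8 kips.
Tension yield (gross): A_g = 4×0.5 = 2 in². φR_n = 0.90 × 50 × 2 = 90.0 kips.
Governing: min(75.8, 92.3, 79.8, 90.0) = 75.8 kips → bolt shear.

75.8 kips (bolt shear governs)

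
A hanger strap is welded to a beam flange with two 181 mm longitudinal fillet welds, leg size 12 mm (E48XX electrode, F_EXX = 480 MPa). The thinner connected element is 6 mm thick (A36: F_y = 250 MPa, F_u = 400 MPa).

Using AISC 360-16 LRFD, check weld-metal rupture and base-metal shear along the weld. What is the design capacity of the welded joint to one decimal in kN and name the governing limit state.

325.8 kN (base-metal shear governs)

Weld metal: throat = 0.707×12 = 8.484 mm, L = 2×181 = 362 mm. φR_n = 0.75 × 0.6 × 480 × 8.484 × 362 = 663.4 kN.
Base metal shear (6 mm plate): yield φR_n = 1.0×0.6×250×6×362 = 325.8 kN; rupture φR_n = 0.75×0.6×400×6×362 = 391.0 kN; take 325.8 kN (yield).
Governing: min(663.4, 325.8) = 325.8 kN → base-metal shear.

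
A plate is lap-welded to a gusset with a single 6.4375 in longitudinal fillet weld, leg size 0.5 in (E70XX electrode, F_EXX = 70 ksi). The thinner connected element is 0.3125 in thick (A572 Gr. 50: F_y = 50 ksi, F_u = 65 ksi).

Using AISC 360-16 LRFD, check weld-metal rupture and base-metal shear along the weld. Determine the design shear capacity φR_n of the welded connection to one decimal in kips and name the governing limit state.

58.8 kips (base-metal shear governs)

Weld metal: throat = 0.707×0.5 = 0.3535 in, L = 6.4375 in. φR_n = 0.75 × 0.6 × 70 × 0.3535 × 6.4375 = 71.7 kips.
Base metal shear (0.3125 in plate): yield φR_n = 1.0×0.6×50×0.3125×6.4375 = 60.4 kips; rupture φR_n = 0.75×0.6×65×0.3125×6.4375 = 58.8 kips; take 58.8 kips (rupture).
Governing: min(71.7, 58.8) = 58.8 kips → base-metal shear.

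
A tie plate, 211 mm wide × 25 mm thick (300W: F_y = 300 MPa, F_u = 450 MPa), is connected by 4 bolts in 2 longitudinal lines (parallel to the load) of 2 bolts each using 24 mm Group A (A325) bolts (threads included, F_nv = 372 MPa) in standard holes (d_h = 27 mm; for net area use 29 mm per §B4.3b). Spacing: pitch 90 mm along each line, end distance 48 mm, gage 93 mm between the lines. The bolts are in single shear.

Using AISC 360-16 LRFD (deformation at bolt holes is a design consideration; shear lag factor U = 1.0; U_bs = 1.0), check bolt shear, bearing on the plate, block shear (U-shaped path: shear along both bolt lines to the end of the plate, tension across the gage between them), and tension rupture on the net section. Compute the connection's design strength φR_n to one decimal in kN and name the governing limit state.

504.9 kN (bolt shear governs)

Bolt shear: A_b = π(24)²/4 = 452.39 mm². φR_n = 0.75 × 372 × 452.39 × 4 × 1 = 504.9 kN.
Bearing (25 mm plate, F_u = 450 MPa): end bolts L_c = 48 − 27/2 = 34.5, R_n = min(1.2×34.5×25×450, 2.4×24×25×450) = 465.75 kN/bolt; interior L_c = 90 − 27 = 63, R_n = 648 kN/bolt. φR_n = 0.75 × (2×465.75 + 2×648) = 1670.6 kN.
Block shear: shear path 2×[48+1×90] = 2×138 mm, A_gv = 6900, A_nv = 2×(138 − 1.5×29)×25 = 4725 mm²; tension across gage: (93 − 1×29)×25 = 1600 mm². R_n = min(0.6×450×4725, 0.6×300×6900) + 1.0×450×1600 = min(1275.8, 1242) + 720 = 1962 kN. φR_n = 0.75 × 1962 = 1471.5 kN.
Tension rupture (net): A_n = (211 − 2×29)×25 = 3825 mm² (U = 1.0, A_e = A_n). φR_n = 0.75 × 450 × 3825 = 1290.9 kN.
Governing: min(504.9, 1670.6, 1471.5, 1290.9) = 504.9 kN → bolt shear.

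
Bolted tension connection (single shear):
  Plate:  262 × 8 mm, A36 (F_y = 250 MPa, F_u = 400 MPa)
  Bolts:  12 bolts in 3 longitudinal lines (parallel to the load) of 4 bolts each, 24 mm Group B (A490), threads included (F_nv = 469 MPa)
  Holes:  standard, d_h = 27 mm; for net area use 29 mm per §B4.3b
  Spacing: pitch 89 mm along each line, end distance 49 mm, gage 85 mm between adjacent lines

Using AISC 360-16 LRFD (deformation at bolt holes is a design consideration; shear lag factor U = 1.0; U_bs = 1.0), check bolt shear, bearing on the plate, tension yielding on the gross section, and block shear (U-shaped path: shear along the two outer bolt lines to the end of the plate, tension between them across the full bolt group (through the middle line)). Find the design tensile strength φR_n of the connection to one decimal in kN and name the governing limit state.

471.6 kN (gross-section yield governs)

Bolt shear: A_b = π(24)²/4 = 452.39 mm². φR_n = 0.75 × 469 × 452.39 × 12 × 1 = 1909.5 kN.
Bearing (8 mm plate, F_u = 400 MPa): end bolts L_c = 49 − 27/2 = 35.5, R_n = min(1.2×35.5×8×400, 2.4×24×8×400) = 136.32 kN/bolt; interior L_c = 89 − 27 = 62, R_n = 184.32 kN/bolt. φR_n = 0.75 × (3×136.32 + 9×184.32) = 1550.9 kN.
Tension yield (gross): A_g = 262×8 = 2096 mm². φR_n = 0.90 × 250 × 2096 = 471.6 kN.
Block shear: shear path 2×[49+3×89] = 2×316 mm, A_gv = 5056, A_nv = 2×(316 − 3.5×29)×8 = 3432 mm²; tension across gage: (170 − 2×29)×8 = 896 mm². R_n = min(0.6×400×3432, 0.6×250×5056) + 1.0×400×896 = min(823.68, 758.4) + 358.4 = 1116.8 kN. φR_n = 0.75 × 1116.8 = 837.6 kN.
Governing: min(1909.5, 1550.9, 471.6, 837.6) = 471.6 kN → gross-section yield.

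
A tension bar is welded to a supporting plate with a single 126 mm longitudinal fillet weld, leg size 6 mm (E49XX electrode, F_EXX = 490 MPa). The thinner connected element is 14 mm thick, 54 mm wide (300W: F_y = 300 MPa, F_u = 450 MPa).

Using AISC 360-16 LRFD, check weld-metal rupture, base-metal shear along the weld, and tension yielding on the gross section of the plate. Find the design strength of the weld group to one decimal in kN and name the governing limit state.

117.9 kN (weld metal governs)

Weld metal: throat = 0.707×6 = 4.242 mm, L = 126 mm. φR_n = 0.75 × 0.6 × 490 × 4.242 × 126 = 117.9 kN.
Base metal shear (14 mm plate): yield φR_n = 1.0×0.6×300×14×126 = 317.5 kN; rupture φR_n = 0.75×0.6×450×14×126 = 357.2 kN; take 317.5 kN (yield).
Tension yield (gross): A_g = 54×14 = 756 mm². φR_n = 0.90 × 300 × 756 = 204.1 kN.
Governing: min(117.9, 317.5, 204.1) = 117.9 kN → weld metal.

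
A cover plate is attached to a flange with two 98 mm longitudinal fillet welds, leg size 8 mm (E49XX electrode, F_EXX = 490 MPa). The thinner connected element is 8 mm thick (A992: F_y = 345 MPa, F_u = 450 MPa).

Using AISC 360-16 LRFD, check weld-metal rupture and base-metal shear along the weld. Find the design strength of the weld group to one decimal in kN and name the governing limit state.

Weld metal: throat = 0.707×8 = 5.656 mm, L = 2×98 = 196 mm. φR_n = 0.75 × 0.6 × 490 × 5.656 × 196 = 244.4 kN.
Base metal shear (8 mm plate): yield φR_n = 1.0×0.6×345×8×196 = 324.6 kN; rupture φR_n = 0.75×0.6×450×8×196 = 317.5 kN; take 317.5 kN (rupture).
Governing: min(244.4, 317.5) = 244.4 kN → weld metal.

244.4 kN (weld metal governs)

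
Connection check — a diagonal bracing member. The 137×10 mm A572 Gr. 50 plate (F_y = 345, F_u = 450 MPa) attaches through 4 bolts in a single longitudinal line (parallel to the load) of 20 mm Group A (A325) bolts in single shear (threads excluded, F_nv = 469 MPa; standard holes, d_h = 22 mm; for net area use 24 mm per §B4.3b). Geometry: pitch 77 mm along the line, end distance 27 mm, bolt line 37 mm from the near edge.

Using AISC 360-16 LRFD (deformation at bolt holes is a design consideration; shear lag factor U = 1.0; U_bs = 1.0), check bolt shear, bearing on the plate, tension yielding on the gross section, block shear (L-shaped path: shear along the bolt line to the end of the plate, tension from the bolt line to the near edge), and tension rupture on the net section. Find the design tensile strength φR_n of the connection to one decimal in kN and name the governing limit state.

Bolt shear: A_b = π(20)²/4 = 314.16 mm². φR_n = 0.75 × 469 × 314.16 × 4 × 1 = 442.0 kN.
Bearing (10 mm plate, F_u = 450 MPa): end bolts L_c = 27 − 22/2 = 16, R_n = min(1.2×16×10×450, 2.4×20×10×450) = 86.4 kN/bolt; interior L_c = 77 − 22 = 55, R_n = 216 kN/bolt. φR_n = 0.75 × (1×86.4 + 3×216) = 550.8 kN.
Tension yield (gross): A_g = 137×10 = 1370 mm². φR_n = 0.90 × 345 × 1370 = 425.4 kN.
Block shear: shear path 1×[27+3×77] = 1×258 mm, A_gv = 2580, A_nv = 1×(258 − 3.5×24)×10 = 1740 mm²; tension to near edge: (37 − 0.5×24)×10 = 250 mm². R_n = min(0.6×450×1740, 0.6×345×2580) + 1.0×450×250 = min(469.8, 534.06) + 112.5 = 582.3 kN. φR_n = 0.75 × 582.3 = 436.7 kN.
Tension rupture (net): A_n = (137 − 1×24)×10 = 1130 mm² (U = 1.0, A_e = A_n). φR_n = 0.75 × 450 × 1130 = 381.4 kN.
Governing: min(442.0, 550.8, 425.4, 436.7, 381.4) = 381.4 kN → net-section rupture.

381.4 kN (net-section rupture governs)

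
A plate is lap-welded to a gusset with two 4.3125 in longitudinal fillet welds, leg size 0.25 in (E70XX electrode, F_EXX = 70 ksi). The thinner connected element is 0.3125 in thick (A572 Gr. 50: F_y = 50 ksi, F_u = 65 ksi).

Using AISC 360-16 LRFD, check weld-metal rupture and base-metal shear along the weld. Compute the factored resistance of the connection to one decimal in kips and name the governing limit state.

Weld metal: throat = 0.707×0.25 = 0.17675 in, L = 2×4.3125 = 8.625 in. φR_n = 0.75 × 0.6 × 70 × 0.17675 × 8.625 = 48.0 kips.
Base metal shear (0.3125 in plate): yield φR_n = 1.0×0.6×50×0.3125×8.625 = 80.9 kips; rupture φR_n = 0.75×0.6×65×0.3125×8.625 = 78.8 kips; take 78.8 kips (rupture).
Governing: min(48.0, 78.8) = 48.0 kips → weld metal.

48.0 kips (weld metal governs)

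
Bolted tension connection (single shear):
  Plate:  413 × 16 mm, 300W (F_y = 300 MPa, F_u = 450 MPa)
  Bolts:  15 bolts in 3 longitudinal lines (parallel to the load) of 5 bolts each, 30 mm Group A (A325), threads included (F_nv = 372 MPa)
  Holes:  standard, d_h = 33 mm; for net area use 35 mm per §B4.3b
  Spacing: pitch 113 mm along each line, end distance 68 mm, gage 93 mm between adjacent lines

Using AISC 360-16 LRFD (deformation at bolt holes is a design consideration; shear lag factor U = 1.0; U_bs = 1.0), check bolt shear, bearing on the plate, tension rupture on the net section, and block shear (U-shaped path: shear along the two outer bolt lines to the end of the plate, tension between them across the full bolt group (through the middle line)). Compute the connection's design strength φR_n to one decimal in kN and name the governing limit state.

1663.2 kN (net-section rupture governs)

Bolt shear: A_b = π(30)²/4 = 706.86 mm². φR_n = 0.75 × 372 × 706.86 × 15 × 1 = 2958.2 kN.
Bearing (16 mm plate, F_u = 450 MPa): end bolts L_c = 68 − 33/2 = 51.5, R_n = min(1.2×51.5×16×450, 2.4×30×16×450) = 444.96 kN/bolt; interior L_c = 113 − 33 = 80, R_n = 518.4 kN/bolt. φR_n = 0.75 × (3×444.96 + 12×518.4) = 5666.8 kN.
Tension rupture (net): A_n = (413 − 3×35)×16 = 4928 mm² (U = 1.0, A_e = A_n). φR_n = 0.75 × 450 × 4928 = 1663.2 kN.
Block shear: shear path 2×[68+4×113] = 2×520 mm, A_gv = 16640, A_nv = 2×(520 − 4.5×35)×16 = 11600 mm²; tension across gage: (186 − 2×35)×16 = 1856 mm². R_n = min(0.6×450×11600, 0.6×300×16640) + 1.0×450×1856 = min(3132, 2995.2) + 835.2 = 3830.4 kN. φR_n = 0.75 × 3830.4 = 2872.8 kN.
Governing: min(2958.2, 5666.8, 1663.2, 2872.8) = 1663.2 kN → net-section rupture.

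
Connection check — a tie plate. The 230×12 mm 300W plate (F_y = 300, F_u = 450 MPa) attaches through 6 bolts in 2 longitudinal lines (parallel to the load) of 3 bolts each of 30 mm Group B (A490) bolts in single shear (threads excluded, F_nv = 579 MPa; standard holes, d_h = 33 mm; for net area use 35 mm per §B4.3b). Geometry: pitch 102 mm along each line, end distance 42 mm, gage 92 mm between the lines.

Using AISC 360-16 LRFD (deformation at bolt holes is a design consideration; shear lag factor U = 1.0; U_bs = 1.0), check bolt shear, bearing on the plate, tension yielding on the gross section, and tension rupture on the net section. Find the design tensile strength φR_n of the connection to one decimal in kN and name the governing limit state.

648.0 kN (net-section rupture governs)

Bolt shear: A_b = π(30)²/4 = 706.86 mm². φR_n = 0.75 × 579 × 706.86 × 6 × 1 = 1841.7 kN.
Bearing (12 mm plate, F_u = 450 MPa): end bolts L_c = 42 − 33/2 = 25.5, R_n = min(1.2×25.5×12×450, 2.4×30×12×450) = 165.24 kN/bolt; interior L_c = 102 − 33 = 69, R_n = 388.8 kN/bolt. φR_n = 0.75 × (2×165.24 + 4×388.8) = 1414.3 kN.
Tension yield (gross): A_g = 230×12 = 2760 mm². φR_n = 0.90 × 300 × 2760 = 745.2 kN.
Tension rupture (net): A_n = (230 − 2×35)×12 = 1920 mm² (U = 1.0, A_e = A_n). φR_n = 0.75 × 450 × 1920 = 648.0 kN.
Governing: min(1841.7, 1414.3, 745.2, 648.0) = 648.0 kN → net-section rupture.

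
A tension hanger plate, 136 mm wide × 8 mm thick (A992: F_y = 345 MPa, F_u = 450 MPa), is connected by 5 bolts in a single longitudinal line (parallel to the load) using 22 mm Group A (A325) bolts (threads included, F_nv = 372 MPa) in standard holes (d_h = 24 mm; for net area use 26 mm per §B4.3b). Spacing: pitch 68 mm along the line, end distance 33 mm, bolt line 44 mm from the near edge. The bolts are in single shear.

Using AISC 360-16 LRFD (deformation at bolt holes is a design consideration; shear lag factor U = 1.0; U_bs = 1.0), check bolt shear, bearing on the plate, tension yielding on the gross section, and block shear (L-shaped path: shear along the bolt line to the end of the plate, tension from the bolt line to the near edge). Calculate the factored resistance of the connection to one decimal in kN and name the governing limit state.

Bolt shear: A_b = π(22)²/4 = 380.13 mm². φR_n = 0.75 × 372 × 380.13 × 5 × 1 = 530.3 kN.
Bearing (8 mm plate, F_u = 450 MPa): end bolts L_c = 33 − 24/2 = 21, R_n = min(1.2×21×8×450, 2.4×22×8×450) = 90.72 kN/bolt; interior L_c = 68 − 24 = 44, R_n = 190.08 kN/bolt. φR_n = 0.75 × (1×90.72 + 4×190.08) = 638.3 kN.
Tension yield (gross): A_g = 136×8 = 1088 mm². φR_n = 0.90 × 345 × 1088 = 337.8 kN.
Block shear: shear path 1×[33+4×68] = 1×305 mm, A_gv = 2440, A_nv = 1×(305 − 4.5×26)×8 = 1504 mm²; tension to near edge: (44 − 0.5×26)×8 = 248 mm². R_n = min(0.6×450×1504, 0.6×345×2440) + 1.0×450×248 = min(406.08, 505.08) + 111.6 = 517.68 kN. φR_n = 0.75 × 517.68 = 388.3 kN.
Governing: min(530.3, 638.3, 337.8, 388.3) = 337.8 kN → gross-section yield.

337.8 kN (gross-section yield governs)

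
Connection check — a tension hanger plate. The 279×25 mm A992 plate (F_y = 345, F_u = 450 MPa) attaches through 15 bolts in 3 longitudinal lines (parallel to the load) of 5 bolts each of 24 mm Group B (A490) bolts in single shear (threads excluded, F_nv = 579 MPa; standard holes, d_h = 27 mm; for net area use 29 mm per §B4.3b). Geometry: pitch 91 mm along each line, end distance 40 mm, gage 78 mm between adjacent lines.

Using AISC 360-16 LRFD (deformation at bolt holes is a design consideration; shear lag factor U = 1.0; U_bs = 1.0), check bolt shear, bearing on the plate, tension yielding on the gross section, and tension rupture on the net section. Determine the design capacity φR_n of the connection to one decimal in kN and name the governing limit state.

Bolt shear: A_b = π(24)²/4 = 452.39 mm². φR_n = 0.75 × 579 × 452.39 × 15 × 1 = 2946.8 kN.
Bearing (25 mm plate, F_u = 450 MPa): end bolts L_c = 40 − 27/2 = 26.5, R_n = min(1.2×26.5×25×450, 2.4×24×25×450) = 357.75 kN/bolt; interior L_c = 91 − 27 = 64, R_n = 648 kN/bolt. φR_n = 0.75 × (3×357.75 + 12×648) = 6636.9 kN.
Tension yield (gross): A_g = 279×25 = 6975 mm². φR_n = 0.90 × 345 × 6975 = 2165.7 kN.
Tension rupture (net): A_n = (279 − 3×29)×25 = 4800 mm² (U = 1.0, A_e = A_n). φR_n = 0.75 × 450 × 4800 = 1620.0 kN.
Governing: min(2946.8, 6636.9, 2165.7, 1620.0) = 1620.0 kN → net-section rupture.

1620.0 kN (net-section rupture governs)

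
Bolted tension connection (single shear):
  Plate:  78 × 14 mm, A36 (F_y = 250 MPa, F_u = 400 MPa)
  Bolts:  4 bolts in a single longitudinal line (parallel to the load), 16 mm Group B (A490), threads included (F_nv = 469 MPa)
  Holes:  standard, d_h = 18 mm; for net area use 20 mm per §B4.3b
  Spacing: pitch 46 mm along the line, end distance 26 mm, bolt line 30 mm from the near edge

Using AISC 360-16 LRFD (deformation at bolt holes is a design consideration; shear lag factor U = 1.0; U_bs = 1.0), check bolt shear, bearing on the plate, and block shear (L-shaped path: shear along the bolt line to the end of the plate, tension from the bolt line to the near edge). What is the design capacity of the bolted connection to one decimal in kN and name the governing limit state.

Bolt shear: A_b = π(16)²/4 = 201.06 mm². φR_n = 0.75 × 469 × 201.06 × 4 × 1 = 282.9 kN.
Bearing (14 mm plate, F_u = 400 MPa): end bolts L_c = 26 − 18/2 = 17, R_n = min(1.2×17×14×400, 2.4×16×14×400) = 114.24 kN/bolt; interior L_c = 46 − 18 = 28, R_n = 188.16 kN/bolt. φR_n = 0.75 × (1×114.24 + 3×188.16) = 509.0 kN.
Block shear: shear path 1×[26+3×46] = 1×164 mm, A_gv = 2296, A_nv = 1×(164 − 3.5×20)×14 = 1316 mm²; tension to near edge: (30 − 0.5×20)×14 = 280 mm². R_n = min(0.6×400×1316, 0.6×250×2296) + 1.0×400×280 = min(315.84, 344.4) + 112 = 427.84 kN. φR_n = 0.75 × 427.84 = 320.9 kN.
Governing: min(282.9, 509.0, 320.9) = 282.9 kN → bolt shear.

282.9 kN (bolt shear governs)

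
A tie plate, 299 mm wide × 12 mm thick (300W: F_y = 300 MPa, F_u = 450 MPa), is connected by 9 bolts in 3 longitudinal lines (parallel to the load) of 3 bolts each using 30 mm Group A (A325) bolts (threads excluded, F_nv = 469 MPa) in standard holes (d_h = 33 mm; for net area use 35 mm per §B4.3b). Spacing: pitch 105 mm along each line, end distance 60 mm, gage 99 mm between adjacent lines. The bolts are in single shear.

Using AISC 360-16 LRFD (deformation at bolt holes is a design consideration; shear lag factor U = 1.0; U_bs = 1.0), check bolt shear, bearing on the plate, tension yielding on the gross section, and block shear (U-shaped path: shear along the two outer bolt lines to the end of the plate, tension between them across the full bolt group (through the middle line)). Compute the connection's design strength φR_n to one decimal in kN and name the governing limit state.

968.8 kN (gross-section yield governs)

Bolt shear: A_b = π(30)²/4 = 706.86 mm². φR_n = 0.75 × 469 × 706.86 × 9 × 1 = 2237.7 kN.
Bearing (12 mm plate, F_u = 450 MPa): end bolts L_c = 60 − 33/2 = 43.5, R_n = min(1.2×43.5×12×450, 2.4×30×12×450) = 281.88 kN/bolt; interior L_c = 105 − 33 = 72, R_n = 388.8 kN/bolt. φR_n = 0.75 × (3×281.88 + 6×388.8) = 2383.8 kN.
Tension yield (gross): A_g = 299×12 = 3588 mm². φR_n = 0.90 × 300 × 3588 = 968.8 kN.
Block shear: shear path 2×[60+2×105] = 2×270 mm, A_gv = 6480, A_nv = 2×(270 − 2.5×35)×12 = 4380 mm²; tension across gage: (198 − 2×35)×12 = 1536 mm². R_n = min(0.6×450×4380, 0.6×300×6480) + 1.0×450×1536 = min(1182.6, 1166.4) + 691.2 = 1857.6 kN. φR_n = 0.75 × 1857.6 = 1393.2 kN.
Governing: min(2237.7, 2383.8, 968.8, 1393.2) = 968.8 kN → gross-section yield.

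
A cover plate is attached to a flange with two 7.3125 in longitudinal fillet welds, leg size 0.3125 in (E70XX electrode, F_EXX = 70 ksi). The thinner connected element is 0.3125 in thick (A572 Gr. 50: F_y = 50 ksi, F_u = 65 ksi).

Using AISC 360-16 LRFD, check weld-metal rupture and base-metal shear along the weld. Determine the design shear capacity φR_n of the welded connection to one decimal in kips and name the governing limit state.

Weld metal: throat = 0.707×0.3125 = 0.22094 in, L = 2×7.3125 = 14.625 in. φR_n = 0.75 × 0.6 × 70 × 0.22094 × 14.625 = 101.8 kips.
Base metal shear (0.3125 in plate): yield φR_n = 1.0×0.6×50×0.3125×14.625 = 137.1 kips; rupture φR_n = 0.75×0.6×65×0.3125×14.625 = 133.7 kips; take 133.7 kips (rupture).
Governing: min(101.8, 133.7) = 101.8 kips → weld metal.

101.8 kips (weld metal governs)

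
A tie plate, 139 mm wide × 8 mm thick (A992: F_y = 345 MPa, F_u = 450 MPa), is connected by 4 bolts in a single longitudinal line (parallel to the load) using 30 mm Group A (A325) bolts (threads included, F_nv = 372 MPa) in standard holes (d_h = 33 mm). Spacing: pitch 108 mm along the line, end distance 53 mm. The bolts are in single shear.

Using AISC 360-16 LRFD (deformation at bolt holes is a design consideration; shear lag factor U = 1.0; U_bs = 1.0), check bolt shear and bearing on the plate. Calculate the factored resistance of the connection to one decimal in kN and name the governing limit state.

701.5 kN (bearing governs)

Bolt shear: A_b = π(30)²/4 = 706.86 mm². φR_n = 0.75 × 372 × 706.86 × 4 × 1 = 788.9 kN.
Bearing (8 mm plate, F_u = 450 MPa): end bolts L_c = 53 − 33/2 = 36.5, R_n = min(1.2×36.5×8×450, 2.4×30×8×450) = 157.68 kN/bolt; interior L_c = 108 − 33 = 75, R_n = 259.2 kN/bolt. φR_n = 0.75 × (1×157.68 + 3×259.2) = 701.5 kN.
Governing: min(788.9, 701.5) = 701.5 kN → bearing.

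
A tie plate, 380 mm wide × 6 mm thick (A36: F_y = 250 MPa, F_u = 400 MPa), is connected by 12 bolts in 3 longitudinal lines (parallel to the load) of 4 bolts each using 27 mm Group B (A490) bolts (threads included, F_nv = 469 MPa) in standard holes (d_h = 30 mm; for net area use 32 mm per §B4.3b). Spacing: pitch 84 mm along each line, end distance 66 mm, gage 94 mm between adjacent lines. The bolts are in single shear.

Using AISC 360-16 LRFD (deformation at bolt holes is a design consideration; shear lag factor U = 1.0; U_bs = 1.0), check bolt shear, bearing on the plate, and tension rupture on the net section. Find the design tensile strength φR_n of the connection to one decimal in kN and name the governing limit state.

Bolt shear: A_b = π(27)²/4 = 572.56 mm². φR_n = 0.75 × 469 × 572.56 × 12 × 1 = 2416.8 kN.
Bearing (6 mm plate, F_u = 400 MPa): end bolts L_c = 66 − 30/2 = 51, R_n = min(1.2×51×6×400, 2.4×27×6×400) = 146.88 kN/bolt; interior L_c = 84 − 30 = 54, R_n = 155.52 kN/bolt. φR_n = 0.75 × (3×146.88 + 9×155.52) = 1380.2 kN.
Tension rupture (net): A_n = (380 − 3×32)×6 = 1704 mm² (U = 1.0, A_e = A_n). φR_n = 0.75 × 400 × 1704 = 511.2 kN.
Governing: min(2416.8, 1380.2, 511.2) = 511.2 kN → net-section rupture.

511.2 kN (net-section rupture governs)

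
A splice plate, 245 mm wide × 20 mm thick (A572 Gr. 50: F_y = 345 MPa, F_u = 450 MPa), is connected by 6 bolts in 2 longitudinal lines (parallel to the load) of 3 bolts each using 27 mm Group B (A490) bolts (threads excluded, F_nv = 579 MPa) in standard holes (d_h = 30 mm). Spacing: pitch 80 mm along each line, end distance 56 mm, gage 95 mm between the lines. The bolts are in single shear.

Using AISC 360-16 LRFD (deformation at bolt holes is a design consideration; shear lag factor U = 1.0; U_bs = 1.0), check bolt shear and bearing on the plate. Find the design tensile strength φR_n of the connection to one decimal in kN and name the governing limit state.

Bolt shear: A_b = π(27)²/4 = 572.56 mm². φR_n = 0.75 × 579 × 572.56 × 6 × 1 = 1491.8 kN.
Bearing (20 mm plate, F_u = 450 MPa): end bolts L_c = 56 − 30/2 = 41, R_n = min(1.2×41×20×450, 2.4×27×20×450) = 442.8 kN/bolt; interior L_c = 80 − 30 = 50, R_n = 540 kN/bolt. φR_n = 0.75 × (2×442.8 + 4×540) = 2284.2 kN.
Governing: min(1491.8, 2284.2) = 1491.8 kN → bolt shear.

1491.8 kN (bolt shear governs)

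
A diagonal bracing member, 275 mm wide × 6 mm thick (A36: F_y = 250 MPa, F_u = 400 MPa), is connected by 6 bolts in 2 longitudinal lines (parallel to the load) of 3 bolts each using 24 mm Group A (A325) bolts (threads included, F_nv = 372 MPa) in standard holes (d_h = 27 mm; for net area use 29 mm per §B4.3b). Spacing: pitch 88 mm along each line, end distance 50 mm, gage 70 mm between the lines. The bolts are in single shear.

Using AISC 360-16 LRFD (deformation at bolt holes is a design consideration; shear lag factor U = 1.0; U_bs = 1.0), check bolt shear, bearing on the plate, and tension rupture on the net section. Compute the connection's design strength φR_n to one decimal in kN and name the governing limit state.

390.6 kN (net-section rupture governs)

Bolt shear: A_b = π(24)²/4 = 452.39 mm². φR_n = 0.75 × 372 × 452.39 × 6 × 1 = 757.3 kN.
Bearing (6 mm plate, F_u = 400 MPa): end bolts L_c = 50 − 27/2 = 36.5, R_n = min(1.2×36.5×6×400, 2.4×24×6×400) = 105.12 kN/bolt; interior L_c = 88 − 27 = 61, R_n = 138.24 kN/bolt. φR_n = 0.75 × (2×105.12 + 4×138.24) = 572.4 kN.
Tension rupture (net): A_n = (275 − 2×29)×6 = 1302 mm² (U = 1.0, A_e = A_n). φR_n = 0.75 × 400 × 1302 = 390.6 kN.
Governing: min(757.3, 572.4, 390.6) = 390.6 kN → net-section rupture.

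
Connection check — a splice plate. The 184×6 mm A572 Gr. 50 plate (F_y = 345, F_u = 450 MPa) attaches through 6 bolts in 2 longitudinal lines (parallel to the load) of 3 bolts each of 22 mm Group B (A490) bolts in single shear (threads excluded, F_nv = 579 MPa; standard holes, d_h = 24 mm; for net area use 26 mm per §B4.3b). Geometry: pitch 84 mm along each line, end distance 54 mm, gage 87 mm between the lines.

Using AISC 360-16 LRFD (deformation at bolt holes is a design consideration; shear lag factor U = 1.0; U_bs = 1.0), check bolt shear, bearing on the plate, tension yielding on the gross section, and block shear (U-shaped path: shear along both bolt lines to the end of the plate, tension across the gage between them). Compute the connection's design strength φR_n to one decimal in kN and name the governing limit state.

Bolt shear: A_b = π(22)²/4 = 380.13 mm². φR_n = 0.75 × 579 × 380.13 × 6 × 1 = 990.4 kN.
Bearing (6 mm plate, F_u = 450 MPa): end bolts L_c = 54 − 24/2 = 42, R_n = min(1.2×42×6×450, 2.4×22×6×450) = 136.08 kN/bolt; interior L_c = 84 − 24 = 60, R_n = 142.56 kN/bolt. φR_n = 0.75 × (2×136.08 + 4×142.56) = 631.8 kN.
Tension yield (gross): A_g = 184×6 = 1104 mm². φR_n = 0.90 × 345 × 1104 = 342.8 kN.
Block shear: shear path 2×[54+2×84] = 2×222 mm, A_gv = 2664, A_nv = 2×(222 − 2.5×26)×6 = 1884 mm²; tension across gage: (87 − 1×26)×6 = 366 mm². R_n = min(0.6×450×1884, 0.6×345×2664) + 1.0×450×366 = min(508.68, 551.45) + 164.7 = 673.38 kN. φR_n = 0.75 × 673.38 = 505.0 kN.
Governing: min(990.4, 631.8, 342.8, 505.0) = 342.8 kN → gross-section yield.

342.8 kN (gross-section yield governs)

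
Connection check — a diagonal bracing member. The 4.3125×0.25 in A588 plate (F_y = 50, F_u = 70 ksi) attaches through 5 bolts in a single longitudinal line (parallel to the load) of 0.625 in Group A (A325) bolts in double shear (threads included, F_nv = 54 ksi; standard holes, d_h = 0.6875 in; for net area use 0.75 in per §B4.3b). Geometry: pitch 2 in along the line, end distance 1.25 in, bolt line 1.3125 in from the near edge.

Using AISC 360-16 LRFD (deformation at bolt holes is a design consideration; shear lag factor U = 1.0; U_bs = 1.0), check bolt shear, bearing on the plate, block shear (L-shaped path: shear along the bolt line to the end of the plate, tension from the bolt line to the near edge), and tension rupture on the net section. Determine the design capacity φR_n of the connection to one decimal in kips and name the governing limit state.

Bolt shear: A_b = π(0.625)²/4 = 0.3068 in². φR_n = 0.75 × 54 × 0.3068 × 5 × 2 = 124.3 kips.
Bearing (0.25 in plate, F_u = 70 ksi): end bolts L_c = 1.25 − 0.6875/2 = 0.90625, R_n = min(1.2×0.90625×0.25×70, 2.4×0.625×0.25×70) = 19.031 kips/bolt; interior L_c = 2 − 0.6875 = 1.3125, R_n = 26.25 kips/bolt. φR_n = 0.75 × (1×19.031 + 4×26.25) = 93.0 kips.
Block shear: shear path 1×[1.25+4×2] = 1×9.25 in, A_gv = 2.3125, A_nv = 1×(9.25 − 4.5×0.75)×0.25 = 1.4688 in²; tension to near edge: (1.3125 − 0.5×0.75)×0.25 = 0.23438 in². R_n = min(0.6×70×1.4688, 0.6×50×2.3125) + 1.0×70×0.23438 = min(61.69, 69.375) + 16.407 = 78.097 kips. φR_n = 0.75 × 78.097 = 58.6 kips.
Tension rupture (net): A_n = (4.3125 − 1×0.75)×0.25 = 0.89063 in² (U = 1.0, A_e = A_n). φR_n = 0.75 × 70 × 0.89063 = 46.8 kips.
Governing: min(124.3, 93.0, 58.6, 46.8) = 46.8 kips → net-section rupture.

46.8 kips (net-section rupture governs)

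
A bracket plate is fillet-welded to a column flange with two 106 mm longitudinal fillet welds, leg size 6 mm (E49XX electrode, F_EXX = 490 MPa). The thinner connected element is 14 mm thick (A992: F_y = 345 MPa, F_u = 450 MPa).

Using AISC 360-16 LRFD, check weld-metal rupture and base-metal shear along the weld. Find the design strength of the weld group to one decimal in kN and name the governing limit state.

Weld metal: throat = 0.707×6 = 4.242 mm, L = 2×106 = 212 mm. φR_n = 0.75 × 0.6 × 490 × 4.242 × 212 = 198.3 kN.
Base metal shear (14 mm plate): yield φR_n = 1.0×0.6×345×14×212 = 614.4 kN; rupture φR_n = 0.75×0.6×450×14×212 = 601.0 kN; take 601.0 kN (rupture).
Governing: min(198.3, 601.0) = 198.3 kN → weld metal.

198.3 kN (weld metal governs)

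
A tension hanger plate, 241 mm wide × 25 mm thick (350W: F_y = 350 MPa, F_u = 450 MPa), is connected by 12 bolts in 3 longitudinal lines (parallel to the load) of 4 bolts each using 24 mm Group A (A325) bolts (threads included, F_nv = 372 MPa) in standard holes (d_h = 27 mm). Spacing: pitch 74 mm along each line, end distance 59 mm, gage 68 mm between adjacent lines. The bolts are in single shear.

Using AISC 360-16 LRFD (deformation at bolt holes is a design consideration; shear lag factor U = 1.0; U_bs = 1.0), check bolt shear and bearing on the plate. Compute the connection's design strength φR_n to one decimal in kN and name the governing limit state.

Bolt shear: A_b = π(24)²/4 = 452.39 mm². φR_n = 0.75 × 372 × 452.39 × 12 × 1 = 1514.6 kN.
Bearing (25 mm plate, F_u = 450 MPa): end bolts L_c = 59 − 27/2 = 45.5, R_n = min(1.2×45.5×25×450, 2.4×24×25×450) = 614.25 kN/bolt; interior L_c = 74 − 27 = 47, R_n = 634.5 kN/bolt. φR_n = 0.75 × (3×614.25 + 9×634.5) = 5664.9 kN.
Governing: min(1514.6, 5664.9) = 1514.6 kN → bolt shear.

1514.6 kN (bolt shear governs)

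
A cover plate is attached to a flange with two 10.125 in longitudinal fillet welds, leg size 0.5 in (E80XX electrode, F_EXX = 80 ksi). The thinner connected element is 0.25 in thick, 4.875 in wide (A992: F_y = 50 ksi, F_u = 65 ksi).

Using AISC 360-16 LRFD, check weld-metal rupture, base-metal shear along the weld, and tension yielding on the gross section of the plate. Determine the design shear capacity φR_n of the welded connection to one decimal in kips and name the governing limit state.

54.8 kips (gross-section yield governs)

Weld metal: throat = 0.707×0.5 = 0.3535 in, L = 2×10.125 = 20.25 in. φR_n = 0.75 × 0.6 × 80 × 0.3535 × 20.25 = 257.7 kips.
Base metal shear (0.25 in plate): yield φR_n = 1.0×0.6×50×0.25×20.25 = 151.9 kips; rupture φR_n = 0.75×0.6×65×0.25×20.25 = 148.1 kips; take 148.1 kips (rupture).
Tension yield (gross): A_g = 4.875×0.25 = 1.2188 in². φR_n = 0.90 × 50 × 1.2188 = 54.8 kips.
Governing: min(257.7, 148.1, 54.8) = 54.8 kips → gross-section yield.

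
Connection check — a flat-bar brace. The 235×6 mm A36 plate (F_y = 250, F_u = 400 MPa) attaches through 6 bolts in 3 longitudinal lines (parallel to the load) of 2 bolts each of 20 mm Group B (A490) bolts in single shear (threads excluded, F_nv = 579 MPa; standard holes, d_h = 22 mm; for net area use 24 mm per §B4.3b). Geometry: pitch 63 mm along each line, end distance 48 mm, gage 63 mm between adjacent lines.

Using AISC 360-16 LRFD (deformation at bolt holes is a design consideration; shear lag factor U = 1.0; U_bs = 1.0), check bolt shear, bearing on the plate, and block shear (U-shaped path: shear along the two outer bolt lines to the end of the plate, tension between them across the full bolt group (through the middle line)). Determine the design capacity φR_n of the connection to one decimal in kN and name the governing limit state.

290.3 kN (block shear governs)

Bolt shear: A_b = π(20)²/4 = 314.16 mm². φR_n = 0.75 × 579 × 314.16 × 6 × 1 = 818.5 kN.
Bearing (6 mm plate, F_u = 400 MPa): end bolts L_c = 48 − 22/2 = 37, R_n = min(1.2×37×6×400, 2.4×20×6×400) = 106.56 kN/bolt; interior L_c = 63 − 22 = 41, R_n = 115.2 kN/bolt. φR_n = 0.75 × (3×106.56 + 3×115.2) = 499.0 kN.
Block shear: shear path 2×[48+1×63] = 2×111 mm, A_gv = 1332, A_nv = 2×(111 − 1.5×24)×6 = 900 mm²; tension across gage: (126 − 2×24)×6 = 468 mm². R_n = min(0.6×400×900, 0.6×250×1332) + 1.0×400×468 = min(216, 199.8) + 187.2 = 387 kN. φR_n = 0.75 × 387 = 290.3 kN.
Governing: min(818.5, 499.0, 290.3) = 290.3 kN → block shear.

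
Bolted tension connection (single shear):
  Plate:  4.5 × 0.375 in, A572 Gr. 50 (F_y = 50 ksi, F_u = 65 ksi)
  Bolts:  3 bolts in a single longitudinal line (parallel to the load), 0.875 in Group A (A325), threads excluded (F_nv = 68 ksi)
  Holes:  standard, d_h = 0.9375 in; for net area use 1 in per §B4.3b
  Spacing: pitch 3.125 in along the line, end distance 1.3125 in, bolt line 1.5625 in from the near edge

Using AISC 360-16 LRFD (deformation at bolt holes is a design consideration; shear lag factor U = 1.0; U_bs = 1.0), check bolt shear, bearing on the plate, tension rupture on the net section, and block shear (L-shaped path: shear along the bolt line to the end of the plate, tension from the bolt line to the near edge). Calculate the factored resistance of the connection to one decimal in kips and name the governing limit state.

64.0 kips (net-section rupture governs)

Bolt shear: A_b = π(0.875)²/4 = 0.60132 in². φR_n = 0.75 × 68 × 0.60132 × 3 × 1 = 92.0 kips.
Bearing (0.375 in plate, F_u = 65 ksi): end bolts L_c = 1.3125 − 0.9375/2 = 0.84375, R_n = min(1.2×0.84375×0.375×65, 2.4×0.875×0.375×65) = 24.68 kips/bolt; interior L_c = 3.125 − 0.9375 = 2.1875, R_n = 51.188 kips/bolt. φR_n = 0.75 × (1×24.68 + 2×51.188) = 95.3 kips.
Tension rupture (net): A_n = (4.5 − 1×1)×0.375 = 1.3125 in² (U = 1.0, A_e = A_n). φR_n = 0.75 × 65 × 1.3125 = 64.0 kips.
Block shear: shear path 1×[1.3125+2×3.125] = 1×7.5625 in, A_gv = 2.8359, A_nv = 1×(7.5625 − 2.5×1)×0.375 = 1.8984 in²; tension to near edge: (1.5625 − 0.5×1)×0.375 = 0.39844 in². R_n = min(0.6×65×1.8984, 0.6×50×2.8359) + 1.0×65×0.39844 = min(74.038, 85.077) + 25.899 = 99.937 kips. φR_n = 0.75 × 99.937 = 75.0 kips.
Governing: min(92.0, 95.3, 64.0, 75.0) = 64.0 kips → net-section rupture.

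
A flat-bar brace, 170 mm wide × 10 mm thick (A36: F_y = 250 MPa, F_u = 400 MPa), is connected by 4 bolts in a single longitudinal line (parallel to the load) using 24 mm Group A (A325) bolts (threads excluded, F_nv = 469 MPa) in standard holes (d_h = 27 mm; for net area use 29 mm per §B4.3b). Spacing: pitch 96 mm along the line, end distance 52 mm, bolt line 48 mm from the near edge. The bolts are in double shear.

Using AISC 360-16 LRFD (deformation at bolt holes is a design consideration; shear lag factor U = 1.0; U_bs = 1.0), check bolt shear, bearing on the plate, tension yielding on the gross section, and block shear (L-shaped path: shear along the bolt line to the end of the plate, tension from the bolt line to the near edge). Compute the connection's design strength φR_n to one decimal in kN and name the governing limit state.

382.5 kN (gross-section yield governs)

Bolt shear: A_b = π(24)²/4 = 452.39 mm². φR_n = 0.75 × 469 × 452.39 × 4 × 2 = 1273.0 kN.
Bearing (10 mm plate, F_u = 400 MPa): end bolts L_c = 52 − 27/2 = 38.5, R_n = min(1.2×38.5×10×400, 2.4×24×10×400) = 184.8 kN/bolt; interior L_c = 96 − 27 = 69, R_n = 230.4 kN/bolt. φR_n = 0.75 × (1×184.8 + 3×230.4) = 657.0 kN.
Tension yield (gross): A_g = 170×10 = 1700 mm². φR_n = 0.90 × 250 × 1700 = 382.5 kN.
Block shear: shear path 1×[52+3×96] = 1×340 mm, A_gv = 3400, A_nv = 1×(340 − 3.5×29)×10 = 2385 mm²; tension to near edge: (48 − 0.5×29)×10 = 335 mm². R_n = min(0.6×400×2385, 0.6×250×3400) + 1.0×400×335 = min(572.4, 510) + 134 = 644 kN. φR_n = 0.75 × 644 = 483.0 kN.
Governing: min(1273.0, 657.0, 382.5, 483.0) = 382.5 kN → gross-section yield.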